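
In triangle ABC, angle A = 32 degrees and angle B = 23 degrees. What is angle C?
Sum of angles in a triangle = 180 degrees
Third angle = 180 - 32 - 23
Third angle = 125 degrees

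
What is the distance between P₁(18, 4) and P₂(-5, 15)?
Using the distance formula: d = sqrt((x₂-x₁)² + (y₂-y₁)²)
dx = (-5) - 18 = -23
dy = 15 - 4 = 11
d = sqrt((-23)² + 11²) = sqrt(529 + 121) = sqrt(650) = 25.50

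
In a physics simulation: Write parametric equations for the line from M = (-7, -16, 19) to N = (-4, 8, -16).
Direction vector d = N - M = (3, 24, -35)
x = -7 + 3t, y = -16 + 24t, z = 19 - 35t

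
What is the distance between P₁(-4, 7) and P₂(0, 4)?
Using the distance formula: d = sqrt((x₂-x₁)² + (y₂-y₁)²)
dx = 0 - (-4) = 4
dy = 4 - 7 = -3
d = sqrt(4² + (-3)²) = sqrt(16 + 9) = sqrt(25) = 5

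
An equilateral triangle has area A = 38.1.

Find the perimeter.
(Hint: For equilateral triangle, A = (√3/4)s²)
A = (√3/4)s²  →  s² = 4A/√3 = 4·38.1/√3 = 87.9882
s = 9.3802
Perimeter = 3s = 28.14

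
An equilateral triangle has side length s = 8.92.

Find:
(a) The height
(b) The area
(a) Height h = s·√3/2 = 8.92·√3/2 = 7.725
(b) Area = (√3/4)·s² = (√3/4)·8.92² = (√3/4)·79.5664 = 34.45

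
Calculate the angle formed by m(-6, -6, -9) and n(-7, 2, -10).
m·n = 120, |m|² = 153, |n|² = 153
cos θ = 120/√23409 ≈ 0.7843
θ ≈ 38.34°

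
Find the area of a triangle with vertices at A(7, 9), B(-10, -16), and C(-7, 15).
Using the coordinate formula: Area = (1/2)|x₁(y₂-y₃) + x₂(y₃-y₁) + x₃(y₁-y₂)|
Area = (1/2)|7((-16)-15) + (-10)(15-9) + (-7)(9-(-16))|
Area = (1/2)|7*(-31) + (-10)*6 + (-7)*25|
Area = (1/2)|(-217) + (-60) + (-175)|
Area = (1/2)*452 = 226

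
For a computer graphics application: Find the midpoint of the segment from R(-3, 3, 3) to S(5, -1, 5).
Midpoint = ((-3+5)/2, (3-1)/2, (3+5)/2) = (1, 1, 4)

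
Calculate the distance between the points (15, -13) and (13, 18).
Using the distance formula: d = sqrt((x₂-x₁)² + (y₂-y₁)²)
dx = 13 - 15 = -2
dy = 18 - (-13) = 31
d = sqrt((-2)² + 31²) = sqrt(4 + 961) = sqrt(965) = 31.06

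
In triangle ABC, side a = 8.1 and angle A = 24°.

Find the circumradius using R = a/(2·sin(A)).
R = a/(2·sin(A)) = 8.1/(2·sin(24°))
R = 8.1/(2·0.406737) = 8.1/0.813473 = 9.957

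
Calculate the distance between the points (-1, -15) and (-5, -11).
Using the distance formula: d = sqrt((x₂-x₁)² + (y₂-y₁)²)
dx = (-5) - (-1) = -4
dy = (-11) - (-15) = 4
d = sqrt((-4)² + 4²) = sqrt(16 + 16) = sqrt(32) = 5.66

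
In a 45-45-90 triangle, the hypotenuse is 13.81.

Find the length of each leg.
In a 45-45-90 triangle, hypotenuse = leg·√2  →  leg = hypotenuse/√2
leg = 13.81/√2 = 9.765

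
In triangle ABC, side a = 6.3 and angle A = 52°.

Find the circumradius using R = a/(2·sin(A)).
R = a/(2·sin(A)) = 6.3/(2·sin(52°))
R = 6.3/(2·0.788011) = 6.3/1.576022 = 3.997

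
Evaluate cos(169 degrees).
cos(169 degrees) = -0.9816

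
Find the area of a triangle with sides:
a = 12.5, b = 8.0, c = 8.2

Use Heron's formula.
s = (a+b+c)/2 = (12.5+8.0+8.2)/2 = 14.35
A = √(s(s-a)(s-b)(s-c)) = √(14.35·1.85·6.35·6.15)
A = √1036.75 = 32.2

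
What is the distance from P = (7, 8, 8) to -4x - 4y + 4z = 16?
d = |(-4)(7) + (-4)(8) + 4(8) - (16)| / √((-4)² + (-4)² + 4²) = 44/√48 = 6.351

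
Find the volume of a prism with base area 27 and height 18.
Volume = base area * height
Volume = 27 * 18
Volume = 486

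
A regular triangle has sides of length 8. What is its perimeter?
Perimeter = number of sides * side length
Perimeter = 3 * 8
Perimeter = 24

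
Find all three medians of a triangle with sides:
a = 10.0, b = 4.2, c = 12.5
Using m_x = ½√(2y² + 2z² - x²):
m_a = ½√(2·4.2² + 2·12.5² - 10.0²) = ½√247.78 = 7.871
m_b = ½√(2·10.0² + 2·12.5² - 4.2²) = ½√494.86 = 11.12
m_c = ½√(2·10.0² + 2·4.2² - 12.5²) = ½√79.03 = 4.445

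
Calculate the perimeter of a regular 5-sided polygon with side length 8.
Perimeter = number of sides * side length
Perimeter = 5 * 8
Perimeter = 40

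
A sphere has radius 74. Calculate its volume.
Volume = (4/3) * pi * r³
Volume = (4/3) * pi * 74³
Volume = (4/3) * pi * 405224
Volume = 1697398.32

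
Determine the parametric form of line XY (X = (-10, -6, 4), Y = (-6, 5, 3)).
Direction vector d = Y - X = (4, 11, -1)
x = -10 + 4t, y = -6 + 11t, z = 4 - t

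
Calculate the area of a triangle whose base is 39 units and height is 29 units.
Area = (1/2) * base * height
Area = (1/2) * 39 * 29
Area = 565.50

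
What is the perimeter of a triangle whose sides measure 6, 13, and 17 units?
Perimeter = sum of all sides
Perimeter = 6 + 13 + 17
Perimeter = 36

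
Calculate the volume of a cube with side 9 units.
Volume = s³
Volume = 9³
Volume = 729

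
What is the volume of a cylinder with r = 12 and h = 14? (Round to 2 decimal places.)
Volume = pi * r² * h
Volume = pi * 12² * 14
Volume = pi * 144 * 14
Volume = pi * 2016
Volume = 6333.45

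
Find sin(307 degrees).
sin(307 degrees) = -0.7986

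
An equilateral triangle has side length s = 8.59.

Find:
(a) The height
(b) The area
(a) Height h = s·√3/2 = 8.59·√3/2 = 7.439
(b) Area = (√3/4)·s² = (√3/4)·8.59² = (√3/4)·73.7881 = 31.95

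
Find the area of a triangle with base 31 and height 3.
Area = (1/2) * base * height
Area = (1/2) * 31 * 3
Area = 46.50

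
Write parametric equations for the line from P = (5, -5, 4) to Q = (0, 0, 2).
Direction vector d = Q - P = (-5, 5, -2)
x = 5 - 5t, y = -5 + 5t, z = 4 - 2t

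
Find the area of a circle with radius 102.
Area = pi * r²
Area = pi * 102²
Area = pi * 10404
Area = 32685.13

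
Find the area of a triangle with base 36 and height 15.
Area = (1/2) * base * height
Area = (1/2) * 36 * 15
Area = 270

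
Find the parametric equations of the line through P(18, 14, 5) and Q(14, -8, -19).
Direction vector d = Q - P = (-4, -22, -24)
x = 18 - 4t, y = 14 - 22t, z = 5 - 24t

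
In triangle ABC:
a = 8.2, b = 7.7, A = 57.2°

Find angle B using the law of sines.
sin(B)/b = sin(A)/a
sin(B) = b·sin(A)/a = 7.7·sin(57.2°)/8.2 = 0.789313
B = arcsin(0.789313) = 52.12°  (b ≤ a, so B ≤ A and the acute solution is unique)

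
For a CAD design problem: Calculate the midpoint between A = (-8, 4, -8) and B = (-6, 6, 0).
Midpoint = ((-8-6)/2, (4+6)/2, (-8+0)/2) = (-7, 5, -4)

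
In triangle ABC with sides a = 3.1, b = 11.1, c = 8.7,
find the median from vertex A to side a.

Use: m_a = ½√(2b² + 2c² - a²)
m_a = ½√(2·11.1² + 2·8.7² - 3.1²)
m_a = ½√(246.42 + 151.38 - 9.61) = ½√388.19 = 9.851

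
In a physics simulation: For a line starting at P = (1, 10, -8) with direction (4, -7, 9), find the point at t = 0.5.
P(0.5) = (1 + 4(0.5), 10 + (-7)(0.5), -8 + 9(0.5)) = (3, 6.5, -3.5)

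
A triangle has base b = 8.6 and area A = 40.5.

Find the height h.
A = ½bh  →  h = 2A/b
h = 2·40.5/8.6 = 9.419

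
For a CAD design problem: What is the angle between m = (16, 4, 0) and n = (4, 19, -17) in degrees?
m·n = 140, |m|² = 272, |n|² = 666
cos θ = 140/√181152 ≈ 0.3289
θ ≈ 70.8°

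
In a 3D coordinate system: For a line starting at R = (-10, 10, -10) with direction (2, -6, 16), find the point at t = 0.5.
P(0.5) = (-10 + 2(0.5), 10 + (-6)(0.5), -10 + 16(0.5)) = (-9, 7, -2)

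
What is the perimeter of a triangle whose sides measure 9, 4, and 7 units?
Perimeter = sum of all sides
Perimeter = 9 + 4 + 7
Perimeter = 20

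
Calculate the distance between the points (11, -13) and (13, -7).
Using the distance formula: d = sqrt((x₂-x₁)² + (y₂-y₁)²)
dx = 13 - 11 = 2
dy = (-7) - (-13) = 6
d = sqrt(2² + 6²) = sqrt(4 + 36) = sqrt(40) = 6.32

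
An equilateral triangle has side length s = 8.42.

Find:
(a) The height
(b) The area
(a) Height h = s·√3/2 = 8.42·√3/2 = 7.292
(b) Area = (√3/4)·s² = (√3/4)·8.42² = (√3/4)·70.8964 = 30.7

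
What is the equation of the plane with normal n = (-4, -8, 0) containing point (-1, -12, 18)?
d = n·P = (-4)(-1) + (-8)(-12) + (0)(18) = 100
Plane: -4x - 8y = 100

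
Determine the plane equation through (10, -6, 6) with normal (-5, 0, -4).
d = n·P = (-5)(10) + (0)(-6) + (-4)(6) = -74
Plane: -5x - 4z = -74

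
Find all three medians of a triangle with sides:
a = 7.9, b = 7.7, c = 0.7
Using m_x = ½√(2y² + 2z² - x²):
m_a = ½√(2·7.7² + 2·0.7² - 7.9²) = ½√57.15 = 3.78
m_b = ½√(2·7.9² + 2·0.7² - 7.7²) = ½√66.51 = 4.078
m_c = ½√(2·7.9² + 2·7.7² - 0.7²) = ½√242.91 = 7.793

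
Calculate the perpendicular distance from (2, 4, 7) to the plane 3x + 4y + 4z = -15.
d = |3(2) + 4(4) + 4(7) - (-15)| / √(3² + 4² + 4²) = 65/√41 = 10.15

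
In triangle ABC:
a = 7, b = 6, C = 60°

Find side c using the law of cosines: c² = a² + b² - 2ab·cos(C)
c² = 7² + 6² - 2·7·6·cos(60°)
c² = 49 + 36 - 84·0.5000 = 43
c = √43 = 6.557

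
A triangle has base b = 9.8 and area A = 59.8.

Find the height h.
A = ½bh  →  h = 2A/b
h = 2·59.8/9.8 = 12.2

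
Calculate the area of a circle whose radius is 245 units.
Area = pi * r²
Area = pi * 245²
Area = pi * 60025
Area = 188574.10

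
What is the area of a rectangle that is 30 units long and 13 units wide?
Area = length * width
Area = 30 * 13
Area = 390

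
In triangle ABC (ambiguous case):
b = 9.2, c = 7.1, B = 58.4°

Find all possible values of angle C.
sin(C)/c = sin(B)/b  →  sin(C) = c·sin(B)/b = 7.1·sin(58.4°)/9.2 = 0.657311
C₁ = arcsin(0.657311) = 41.1°,  C₂ = 180° - C₁ = 138.9°
Check C₂: A = 180° - 58.4° - 138.9° = -17.3° ≤ 0, rejected
C = 41.1° (one solution)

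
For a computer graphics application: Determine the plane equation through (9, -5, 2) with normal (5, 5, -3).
d = n·P = (5)(9) + (5)(-5) + (-3)(2) = 14
Plane: 5x + 5y - 3z = 14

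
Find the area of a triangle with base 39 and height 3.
Area = (1/2) * base * height
Area = (1/2) * 39 * 3
Area = 58.50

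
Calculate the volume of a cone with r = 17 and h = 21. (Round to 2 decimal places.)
Volume = (1/3) * pi * r² * h
Volume = (1/3) * pi * 17² * 21
Volume = (1/3) * pi * 289 * 21
Volume = (1/3) * pi * 6069
Volume = 6355.44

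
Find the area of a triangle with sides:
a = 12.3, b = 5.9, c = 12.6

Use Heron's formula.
s = (a+b+c)/2 = (12.3+5.9+12.6)/2 = 15.4
A = √(s(s-a)(s-b)(s-c)) = √(15.4·3.1·9.5·2.8)
A = √1269.88 = 35.64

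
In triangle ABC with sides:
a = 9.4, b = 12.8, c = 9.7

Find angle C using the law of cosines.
cos(C) = (a² + b² - c²)/(2ab)
cos(C) = (9.4² + 12.8² - 9.7²)/(2·9.4·12.8) = 158.11/240.64 = 0.657040
C = arccos(0.657040) = 48.93°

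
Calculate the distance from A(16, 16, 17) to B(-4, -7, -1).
d = √[(-20)² + (-23)² + (-18)²] = √1253 = 35.4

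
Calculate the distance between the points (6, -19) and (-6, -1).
Using the distance formula: d = sqrt((x₂-x₁)² + (y₂-y₁)²)
dx = (-6) - 6 = -12
dy = (-1) - (-19) = 18
d = sqrt((-12)² + 18²) = sqrt(144 + 324) = sqrt(468) = 21.63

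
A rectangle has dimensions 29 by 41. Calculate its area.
Area = length * width
Area = 29 * 41
Area = 1189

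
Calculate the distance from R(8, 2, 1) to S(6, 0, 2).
d = √[(-2)² + (-2)² + (1)²] = √9 = 3.0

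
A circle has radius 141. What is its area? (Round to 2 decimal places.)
Area = pi * r²
Area = pi * 141²
Area = pi * 19881
Area = 62458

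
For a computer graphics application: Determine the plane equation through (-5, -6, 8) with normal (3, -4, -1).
d = n·P = (3)(-5) + (-4)(-6) + (-1)(8) = 1
Plane: 3x - 4y - z = 1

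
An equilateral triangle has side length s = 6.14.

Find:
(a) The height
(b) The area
(a) Height h = s·√3/2 = 6.14·√3/2 = 5.317
(b) Area = (√3/4)·s² = (√3/4)·6.14² = (√3/4)·37.6996 = 16.32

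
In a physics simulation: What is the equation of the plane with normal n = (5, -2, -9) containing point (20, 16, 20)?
d = n·P = (5)(20) + (-2)(16) + (-9)(20) = -112
Plane: 5x - 2y - 9z = -112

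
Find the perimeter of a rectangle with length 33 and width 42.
Perimeter = 2 * (length + width)
Perimeter = 2 * (33 + 42)
Perimeter = 2 * 75
Perimeter = 150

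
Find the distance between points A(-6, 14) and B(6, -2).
Using the distance formula: d = sqrt((x₂-x₁)² + (y₂-y₁)²)
dx = 6 - (-6) = 12
dy = (-2) - 14 = -16
d = sqrt(12² + (-16)²) = sqrt(144 + 256) = sqrt(400) = 20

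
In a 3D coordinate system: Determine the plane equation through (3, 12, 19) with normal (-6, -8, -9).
d = n·P = (-6)(3) + (-8)(12) + (-9)(19) = -285
Plane: -6x - 8y - 9z = -285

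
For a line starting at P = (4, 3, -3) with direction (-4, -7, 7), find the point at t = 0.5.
P(0.5) = (4 + (-4)(0.5), 3 + (-7)(0.5), -3 + 7(0.5)) = (2, -0.5, 0.5)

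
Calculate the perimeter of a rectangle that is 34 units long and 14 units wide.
Perimeter = 2 * (length + width)
Perimeter = 2 * (34 + 14)
Perimeter = 2 * 48
Perimeter = 96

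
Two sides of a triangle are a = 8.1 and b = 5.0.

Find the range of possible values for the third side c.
By the triangle inequality: |a - b| < c < a + b
|8.1 - 5.0| < c < 8.1 + 5.0
3.1 < c < 13.1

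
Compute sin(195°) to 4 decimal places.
sin(195 degrees) = -0.2588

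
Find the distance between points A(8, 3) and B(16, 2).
Using the distance formula: d = sqrt((x₂-x₁)² + (y₂-y₁)²)
dx = 16 - 8 = 8
dy = 2 - 3 = -1
d = sqrt(8² + (-1)²) = sqrt(64 + 1) = sqrt(65) = 8.06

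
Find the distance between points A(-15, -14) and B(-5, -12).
Using the distance formula: d = sqrt((x₂-x₁)² + (y₂-y₁)²)
dx = (-5) - (-15) = 10
dy = (-12) - (-14) = 2
d = sqrt(10² + 2²) = sqrt(100 + 4) = sqrt(104) = 10.20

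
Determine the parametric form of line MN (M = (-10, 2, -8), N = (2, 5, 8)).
Direction vector d = N - M = (12, 3, 16)
x = -10 + 12t, y = 2 + 3t, z = -8 + 16t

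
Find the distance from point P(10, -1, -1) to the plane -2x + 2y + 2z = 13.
d = |(-2)(10) + 2(-1) + 2(-1) - (13)| / √((-2)² + 2² + 2²) = 37/√12 = 10.68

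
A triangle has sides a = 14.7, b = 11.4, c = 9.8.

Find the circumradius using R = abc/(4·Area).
s = (a+b+c)/2 = 17.95
Area = √(s(s-a)(s-b)(s-c)) = √(17.95·3.25·6.55·8.15) = 55.805
R = abc/(4·Area) = (14.7·11.4·9.8)/(4·55.805) = 1642.284/223.22 = 7.357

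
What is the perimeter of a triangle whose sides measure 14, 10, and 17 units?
Perimeter = sum of all sides
Perimeter = 14 + 10 + 17
Perimeter = 41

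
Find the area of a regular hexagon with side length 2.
For a regular 6-gon with side length s = 2:
Apothem a = s / (2*tan(pi/6)) = 2 / (2*tan(pi/6)) ≈ 1.7321
Perimeter P = 6 * 2 = 12
Area = (1/2) * P * a = (1/2) * 12 * 1.7321 = 10.39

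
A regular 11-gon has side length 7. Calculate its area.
For a regular 11-gon with side length s = 7:
Apothem a = s / (2*tan(pi/11)) = 7 / (2*tan(pi/11)) ≈ 11.9199
Perimeter P = 11 * 7 = 77
Area = (1/2) * P * a = (1/2) * 77 * 11.9199 = 458.92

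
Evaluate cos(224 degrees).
cos(224 degrees) = -0.7193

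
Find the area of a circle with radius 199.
Area = pi * r²
Area = pi * 199²
Area = pi * 39601
Area = 124410.21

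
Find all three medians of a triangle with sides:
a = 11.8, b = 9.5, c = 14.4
Using m_x = ½√(2y² + 2z² - x²):
m_a = ½√(2·9.5² + 2·14.4² - 11.8²) = ½√455.98 = 10.68
m_b = ½√(2·11.8² + 2·14.4² - 9.5²) = ½√602.95 = 12.28
m_c = ½√(2·11.8² + 2·9.5² - 14.4²) = ½√251.62 = 7.931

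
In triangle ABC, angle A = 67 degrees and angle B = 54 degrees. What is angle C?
Sum of angles in a triangle = 180 degrees
Third angle = 180 - 67 - 54
Third angle = 59 degrees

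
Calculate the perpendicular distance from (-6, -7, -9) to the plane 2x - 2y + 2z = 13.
d = |2(-6) + (-2)(-7) + 2(-9) - (13)| / √(2² + (-2)² + 2²) = 29/√12 = 8.372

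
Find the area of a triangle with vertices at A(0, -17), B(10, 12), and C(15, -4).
Using the coordinate formula: Area = (1/2)|x₁(y₂-y₃) + x₂(y₃-y₁) + x₃(y₁-y₂)|
Area = (1/2)|0(12-(-4)) + 10((-4)-(-17)) + 15((-17)-12)|
Area = (1/2)|0*16 + 10*13 + 15*(-29)|
Area = (1/2)|0 + 130 + (-435)|
Area = (1/2)*305 = 152.50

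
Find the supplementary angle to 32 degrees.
Supplementary angles sum to 180 degrees.
Other angle = 180 - 32
Other angle = 148 degrees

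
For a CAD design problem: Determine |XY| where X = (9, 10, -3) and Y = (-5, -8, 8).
d = √[(-14)² + (-18)² + (11)²] = √641 = 25.32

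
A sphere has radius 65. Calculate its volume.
Volume = (4/3) * pi * r³
Volume = (4/3) * pi * 65³
Volume = (4/3) * pi * 274625
Volume = 1150346.51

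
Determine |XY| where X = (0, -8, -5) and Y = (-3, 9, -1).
d = √[(-3)² + (17)² + (4)²] = √314 = 17.72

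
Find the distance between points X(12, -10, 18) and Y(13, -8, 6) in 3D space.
d = √[(1)² + (2)² + (-12)²] = √149 = 12.21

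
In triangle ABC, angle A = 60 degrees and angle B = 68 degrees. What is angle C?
Sum of angles in a triangle = 180 degrees
Third angle = 180 - 60 - 68
Third angle = 52 degrees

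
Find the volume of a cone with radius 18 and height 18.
Volume = (1/3) * pi * r² * h
Volume = (1/3) * pi * 18² * 18
Volume = (1/3) * pi * 324 * 18
Volume = (1/3) * pi * 5832
Volume = 6107.26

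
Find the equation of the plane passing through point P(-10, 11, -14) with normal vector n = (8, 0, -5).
d = n·P = (8)(-10) + (0)(11) + (-5)(-14) = -10
Plane: 8x - 5z = -10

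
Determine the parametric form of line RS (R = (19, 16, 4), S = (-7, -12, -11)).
Direction vector d = S - R = (-26, -28, -15)
x = 19 - 26t, y = 16 - 28t, z = 4 - 15t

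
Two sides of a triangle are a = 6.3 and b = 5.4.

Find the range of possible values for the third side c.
By the triangle inequality: |a - b| < c < a + b
|6.3 - 5.4| < c < 6.3 + 5.4
0.9 < c < 11.7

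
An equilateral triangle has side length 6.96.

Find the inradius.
For an equilateral triangle, r = s/(2√3) where s is the side.
r = 6.96/(2√3) = 6.96/3.464102 = 2.009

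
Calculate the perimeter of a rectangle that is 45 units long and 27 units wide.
Perimeter = 2 * (length + width)
Perimeter = 2 * (45 + 27)
Perimeter = 2 * 72
Perimeter = 144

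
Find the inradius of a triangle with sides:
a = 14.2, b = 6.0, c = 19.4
s = (a+b+c)/2 = (14.2+6.0+19.4)/2 = 19.8
Area = √(s(s-a)(s-b)(s-c)) = √(19.8·5.6·13.8·0.4) = 24.7398
r = Area/s = 24.7398/19.8 = 1.249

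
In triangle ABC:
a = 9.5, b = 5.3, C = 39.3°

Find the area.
Using A = ½ab·sin(C):
A = ½·9.5·5.3·sin(39.3°) = ½·50.35·0.633381 = 15.95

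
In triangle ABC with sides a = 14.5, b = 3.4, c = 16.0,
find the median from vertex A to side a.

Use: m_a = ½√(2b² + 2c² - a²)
m_a = ½√(2·3.4² + 2·16.0² - 14.5²)
m_a = ½√(23.12 + 512 - 210.25) = ½√324.87 = 9.012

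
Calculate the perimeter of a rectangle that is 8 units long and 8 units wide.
Perimeter = 2 * (length + width)
Perimeter = 2 * (8 + 8)
Perimeter = 2 * 16
Perimeter = 32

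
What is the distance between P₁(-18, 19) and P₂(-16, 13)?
Using the distance formula: d = sqrt((x₂-x₁)² + (y₂-y₁)²)
dx = (-16) - (-18) = 2
dy = 13 - 19 = -6
d = sqrt(2² + (-6)²) = sqrt(4 + 36) = sqrt(40) = 6.32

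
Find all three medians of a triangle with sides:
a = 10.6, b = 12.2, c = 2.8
Using m_x = ½√(2y² + 2z² - x²):
m_a = ½√(2·12.2² + 2·2.8² - 10.6²) = ½√201 = 7.089
m_b = ½√(2·10.6² + 2·2.8² - 12.2²) = ½√91.56 = 4.784
m_c = ½√(2·10.6² + 2·12.2² - 2.8²) = ½√514.56 = 11.34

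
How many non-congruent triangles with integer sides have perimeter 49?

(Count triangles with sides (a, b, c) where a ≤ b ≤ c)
With a ≤ b ≤ c and a + b + c = 49, the triangle inequality a + b > c gives c < 49/2, so c ≤ 24.
Iterate a from 1 to ⌊p/3⌋ = 16; for each a, b ranges from a to ⌊(p−a)/2⌋ with c = p − a − b, keeping only c ≥ b.
Triples: (1, 24, 24), (2, 23, 24), (3, 22, 24), …
Count = 56 triangles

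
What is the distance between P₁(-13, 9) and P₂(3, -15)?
Using the distance formula: d = sqrt((x₂-x₁)² + (y₂-y₁)²)
dx = 3 - (-13) = 16
dy = (-15) - 9 = -24
d = sqrt(16² + (-24)²) = sqrt(256 + 576) = sqrt(832) = 28.84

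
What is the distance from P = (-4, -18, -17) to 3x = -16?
d = |3(-4) + 0(-18) + 0(-17) - (-16)| / √(3² + 0² + 0²) = 4/√9 = 1.333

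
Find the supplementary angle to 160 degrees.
Supplementary angles sum to 180 degrees.
Other angle = 180 - 160
Other angle = 20 degrees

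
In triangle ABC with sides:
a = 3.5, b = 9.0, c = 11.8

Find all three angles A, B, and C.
By the law of cosines:
cos(A) = (b² + c² - a²)/(2bc) = 0.979237  →  A = 11.7°
cos(B) = (a² + c² - b²)/(2ac) = 0.853390  →  B = 31.42°
cos(C) = (a² + b² - c²)/(2ab) = -0.730000  →  C = 136.9°
Check: A + B + C = 180.0° ✓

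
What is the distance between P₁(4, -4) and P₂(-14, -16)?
Using the distance formula: d = sqrt((x₂-x₁)² + (y₂-y₁)²)
dx = (-14) - 4 = -18
dy = (-16) - (-4) = -12
d = sqrt((-18)² + (-12)²) = sqrt(324 + 144) = sqrt(468) = 21.63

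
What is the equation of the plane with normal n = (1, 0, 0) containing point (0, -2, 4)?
d = n·P = (1)(0) + (0)(-2) + (0)(4) = 0
Plane: x = 0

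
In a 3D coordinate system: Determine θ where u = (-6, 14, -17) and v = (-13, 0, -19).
u·v = 401, |u|² = 521, |v|² = 530
cos θ = 401/√276130 ≈ 0.7631
θ ≈ 40.26°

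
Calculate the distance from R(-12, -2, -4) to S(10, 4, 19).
d = √[(22)² + (6)² + (23)²] = √1049 = 32.39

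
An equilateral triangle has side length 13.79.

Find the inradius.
For an equilateral triangle, r = s/(2√3) where s is the side.
r = 13.79/(2√3) = 13.79/3.464102 = 3.981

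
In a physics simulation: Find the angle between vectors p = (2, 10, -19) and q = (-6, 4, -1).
p·q = 47, |p|² = 465, |q|² = 53
cos θ = 47/√24645 ≈ 0.2994
θ ≈ 72.58°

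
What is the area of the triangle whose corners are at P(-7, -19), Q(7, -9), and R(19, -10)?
Using the coordinate formula: Area = (1/2)|x₁(y₂-y₃) + x₂(y₃-y₁) + x₃(y₁-y₂)|
Area = (1/2)|(-7)((-9)-(-10)) + 7((-10)-(-19)) + 19((-19)-(-9))|
Area = (1/2)|(-7)*1 + 7*9 + 19*(-10)|
Area = (1/2)|(-7) + 63 + (-190)|
Area = (1/2)*134 = 67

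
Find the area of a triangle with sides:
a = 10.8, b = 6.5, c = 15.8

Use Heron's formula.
s = (a+b+c)/2 = (10.8+6.5+15.8)/2 = 16.55
A = √(s(s-a)(s-b)(s-c)) = √(16.55·5.75·10.05·0.75)
A = √717.287 = 26.78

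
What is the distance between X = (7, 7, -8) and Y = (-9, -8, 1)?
d = √[(-16)² + (-15)² + (9)²] = √562 = 23.71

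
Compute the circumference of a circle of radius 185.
Circumference = 2 * pi * r
Circumference = 2 * pi * 185
Circumference = 1162.39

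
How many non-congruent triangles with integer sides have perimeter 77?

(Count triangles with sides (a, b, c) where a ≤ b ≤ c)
With a ≤ b ≤ c and a + b + c = 77, the triangle inequality a + b > c gives c < 77/2, so c ≤ 38.
Iterate a from 1 to ⌊p/3⌋ = 25; for each a, b ranges from a to ⌊(p−a)/2⌋ with c = p − a − b, keeping only c ≥ b.
Triples: (1, 38, 38), (2, 37, 38), (3, 36, 38), …
Count = 133 triangles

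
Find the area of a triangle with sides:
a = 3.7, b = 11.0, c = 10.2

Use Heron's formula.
s = (a+b+c)/2 = (3.7+11.0+10.2)/2 = 12.45
A = √(s(s-a)(s-b)(s-c)) = √(12.45·8.75·1.45·2.25)
A = √355.409 = 18.85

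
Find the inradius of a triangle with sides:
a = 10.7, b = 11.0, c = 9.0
s = (a+b+c)/2 = (10.7+11.0+9.0)/2 = 15.35
Area = √(s(s-a)(s-b)(s-c)) = √(15.35·4.65·4.35·6.35) = 44.403
r = Area/s = 44.403/15.35 = 2.893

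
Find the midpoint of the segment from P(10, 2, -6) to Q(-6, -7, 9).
Midpoint = ((10-6)/2, (2-7)/2, (-6+9)/2) = (2, -2.5, 1.5)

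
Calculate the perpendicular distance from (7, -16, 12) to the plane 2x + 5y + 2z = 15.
d = |2(7) + 5(-16) + 2(12) - (15)| / √(2² + 5² + 2²) = 57/√33 = 9.922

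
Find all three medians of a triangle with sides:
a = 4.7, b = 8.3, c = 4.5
Using m_x = ½√(2y² + 2z² - x²):
m_a = ½√(2·8.3² + 2·4.5² - 4.7²) = ½√156.19 = 6.249
m_b = ½√(2·4.7² + 2·4.5² - 8.3²) = ½√15.79 = 1.987
m_c = ½√(2·4.7² + 2·8.3² - 4.5²) = ½√161.71 = 6.358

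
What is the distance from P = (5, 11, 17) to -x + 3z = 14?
d = |(-1)(5) + 0(11) + 3(17) - (14)| / √((-1)² + 0² + 3²) = 32/√10 = 10.12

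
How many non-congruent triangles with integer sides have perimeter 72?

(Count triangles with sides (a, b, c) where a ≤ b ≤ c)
With a ≤ b ≤ c and a + b + c = 72, the triangle inequality a + b > c gives c < 72/2, so c ≤ 35.
Iterate a from 1 to ⌊p/3⌋ = 24; for each a, b ranges from a to ⌊(p−a)/2⌋ with c = p − a − b, keeping only c ≥ b.
Triples: (2, 35, 35), (3, 34, 35), (4, 33, 35), …
Count = 108 triangles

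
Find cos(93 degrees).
cos(93 degrees) = -0.0523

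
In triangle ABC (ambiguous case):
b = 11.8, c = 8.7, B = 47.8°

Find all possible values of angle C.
sin(C)/c = sin(B)/b  →  sin(C) = c·sin(B)/b = 8.7·sin(47.8°)/11.8 = 0.546186
C₁ = arcsin(0.546186) = 33.11°,  C₂ = 180° - C₁ = 146.89°
Check C₂: A = 180° - 47.8° - 146.89° = -14.69° ≤ 0, rejected
C = 33.11° (one solution)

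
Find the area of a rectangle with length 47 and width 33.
Area = length * width
Area = 47 * 33
Area = 1551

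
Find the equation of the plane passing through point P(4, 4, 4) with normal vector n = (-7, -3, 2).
d = n·P = (-7)(4) + (-3)(4) + (2)(4) = -32
Plane: -7x - 3y + 2z = -32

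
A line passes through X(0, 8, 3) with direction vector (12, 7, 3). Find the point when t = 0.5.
P(0.5) = (0 + 12(0.5), 8 + 7(0.5), 3 + 3(0.5)) = (6, 11.5, 4.5)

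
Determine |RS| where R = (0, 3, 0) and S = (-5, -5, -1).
d = √[(-5)² + (-8)² + (-1)²] = √90 = 9.487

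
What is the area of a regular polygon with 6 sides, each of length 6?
For a regular 6-gon with side length s = 6:
Apothem a = s / (2*tan(pi/6)) = 6 / (2*tan(pi/6)) ≈ 5.1962
Perimeter P = 6 * 6 = 36
Area = (1/2) * P * a = (1/2) * 36 * 5.1962 = 93.53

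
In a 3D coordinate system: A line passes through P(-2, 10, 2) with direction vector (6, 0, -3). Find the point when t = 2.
P(2) = (-2 + 6(2), 10 + 0(2), 2 + (-3)(2)) = (10, 10, -4)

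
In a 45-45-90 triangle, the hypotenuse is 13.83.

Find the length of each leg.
In a 45-45-90 triangle, hypotenuse = leg·√2  →  leg = hypotenuse/√2
leg = 13.83/√2 = 9.779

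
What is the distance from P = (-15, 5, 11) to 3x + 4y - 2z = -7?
d = |3(-15) + 4(5) + (-2)(11) - (-7)| / √(3² + 4² + (-2)²) = 40/√29 = 7.428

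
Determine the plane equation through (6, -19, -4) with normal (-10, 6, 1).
d = n·P = (-10)(6) + (6)(-19) + (1)(-4) = -178
Plane: -10x + 6y + z = -178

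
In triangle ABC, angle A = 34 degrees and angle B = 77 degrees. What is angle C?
Sum of angles in a triangle = 180 degrees
Third angle = 180 - 34 - 77
Third angle = 69 degrees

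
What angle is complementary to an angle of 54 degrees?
Complementary angles sum to 90 degrees.
Other angle = 90 - 54
Other angle = 36 degrees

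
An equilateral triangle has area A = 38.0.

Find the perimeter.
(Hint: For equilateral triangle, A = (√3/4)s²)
A = (√3/4)s²  →  s² = 4A/√3 = 4·38.0/√3 = 87.7572
s = 9.36788
Perimeter = 3s = 28.1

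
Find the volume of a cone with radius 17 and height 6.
Volume = (1/3) * pi * r² * h
Volume = (1/3) * pi * 17² * 6
Volume = (1/3) * pi * 289 * 6
Volume = (1/3) * pi * 1734
Volume = 1815.84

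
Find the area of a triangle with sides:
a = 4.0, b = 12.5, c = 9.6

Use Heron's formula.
s = (a+b+c)/2 = (4.0+12.5+9.6)/2 = 13.05
A = √(s(s-a)(s-b)(s-c)) = √(13.05·9.05·0.55·3.45)
A = √224.099 = 14.97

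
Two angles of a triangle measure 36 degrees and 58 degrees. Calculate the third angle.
Sum of angles in a triangle = 180 degrees
Third angle = 180 - 36 - 58
Third angle = 86 degrees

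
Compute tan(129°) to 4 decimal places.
tan(129 degrees) = -1.2349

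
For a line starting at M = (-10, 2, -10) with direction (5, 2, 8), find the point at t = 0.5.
P(0.5) = (-10 + 5(0.5), 2 + 2(0.5), -10 + 8(0.5)) = (-7.5, 3, -6)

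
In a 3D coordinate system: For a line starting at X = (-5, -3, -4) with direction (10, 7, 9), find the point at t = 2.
P(2) = (-5 + 10(2), -3 + 7(2), -4 + 9(2)) = (15, 11, 14)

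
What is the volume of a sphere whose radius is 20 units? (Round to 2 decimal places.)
Volume = (4/3) * pi * r³
Volume = (4/3) * pi * 20³
Volume = (4/3) * pi * 8000
Volume = 33510.32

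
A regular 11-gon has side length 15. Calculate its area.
For a regular 11-gon with side length s = 15:
Apothem a = s / (2*tan(pi/11)) = 15 / (2*tan(pi/11)) ≈ 25.5427
Perimeter P = 11 * 15 = 165
Area = (1/2) * P * a = (1/2) * 165 * 25.5427 = 2107.27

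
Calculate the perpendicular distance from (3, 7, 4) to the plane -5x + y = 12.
d = |(-5)(3) + 1(7) + 0(4) - (12)| / √((-5)² + 1² + 0²) = 20/√26 = 3.922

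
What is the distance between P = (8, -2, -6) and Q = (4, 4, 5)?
d = √[(-4)² + (6)² + (11)²] = √173 = 13.15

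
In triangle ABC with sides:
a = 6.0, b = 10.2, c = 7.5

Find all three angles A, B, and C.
By the law of cosines:
cos(A) = (b² + c² - a²)/(2bc) = 0.812353  →  A = 35.67°
cos(B) = (a² + c² - b²)/(2ac) = -0.131000  →  B = 97.53°
cos(C) = (a² + b² - c²)/(2ab) = 0.684559  →  C = 46.8°
Check: A + B + C = 180.0° ✓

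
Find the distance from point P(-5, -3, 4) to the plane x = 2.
d = |1(-5) + 0(-3) + 0(4) - (2)| / √(1² + 0² + 0²) = 7/√1 = 7.0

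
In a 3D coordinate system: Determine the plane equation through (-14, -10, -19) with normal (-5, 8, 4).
d = n·P = (-5)(-14) + (8)(-10) + (4)(-19) = -86
Plane: -5x + 8y + 4z = -86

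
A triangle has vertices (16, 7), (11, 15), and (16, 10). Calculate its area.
Using the coordinate formula: Area = (1/2)|x₁(y₂-y₃) + x₂(y₃-y₁) + x₃(y₁-y₂)|
Area = (1/2)|16(15-10) + 11(10-7) + 16(7-15)|
Area = (1/2)|16*5 + 11*3 + 16*(-8)|
Area = (1/2)|80 + 33 + (-128)|
Area = (1/2)*15 = 7.50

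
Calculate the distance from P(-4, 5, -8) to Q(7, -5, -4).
d = √[(11)² + (-10)² + (4)²] = √237 = 15.39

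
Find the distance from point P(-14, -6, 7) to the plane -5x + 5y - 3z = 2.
d = |(-5)(-14) + 5(-6) + (-3)(7) - (2)| / √((-5)² + 5² + (-3)²) = 17/√59 = 2.213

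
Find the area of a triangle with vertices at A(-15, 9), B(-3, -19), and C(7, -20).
Using the coordinate formula: Area = (1/2)|x₁(y₂-y₃) + x₂(y₃-y₁) + x₃(y₁-y₂)|
Area = (1/2)|(-15)((-19)-(-20)) + (-3)((-20)-9) + 7(9-(-19))|
Area = (1/2)|(-15)*1 + (-3)*(-29) + 7*28|
Area = (1/2)|(-15) + 87 + 196|
Area = (1/2)*268 = 134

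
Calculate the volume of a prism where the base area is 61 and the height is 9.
Volume = base area * height
Volume = 61 * 9
Volume = 549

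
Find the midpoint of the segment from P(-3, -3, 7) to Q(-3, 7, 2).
Midpoint = ((-3-3)/2, (-3+7)/2, (7+2)/2) = (-3, 2, 4.5)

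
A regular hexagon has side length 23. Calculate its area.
For a regular 6-gon with side length s = 23:
Apothem a = s / (2*tan(pi/6)) = 23 / (2*tan(pi/6)) ≈ 19.9186
Perimeter P = 6 * 23 = 138
Area = (1/2) * P * a = (1/2) * 138 * 19.9186 = 1374.38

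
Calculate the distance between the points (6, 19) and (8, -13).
Using the distance formula: d = sqrt((x₂-x₁)² + (y₂-y₁)²)
dx = 8 - 6 = 2
dy = (-13) - 19 = -32
d = sqrt(2² + (-32)²) = sqrt(4 + 1024) = sqrt(1028) = 32.06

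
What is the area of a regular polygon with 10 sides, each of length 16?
For a regular 10-gon with side length s = 16:
Apothem a = s / (2*tan(pi/10)) = 16 / (2*tan(pi/10)) ≈ 24.6215
Perimeter P = 10 * 16 = 160
Area = (1/2) * P * a = (1/2) * 160 * 24.6215 = 1969.72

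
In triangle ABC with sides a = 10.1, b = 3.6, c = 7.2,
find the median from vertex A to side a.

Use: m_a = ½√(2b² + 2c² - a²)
m_a = ½√(2·3.6² + 2·7.2² - 10.1²)
m_a = ½√(25.92 + 103.68 - 102.01) = ½√27.59 = 2.626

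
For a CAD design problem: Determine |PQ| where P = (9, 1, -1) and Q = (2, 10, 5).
d = √[(-7)² + (9)² + (6)²] = √166 = 12.88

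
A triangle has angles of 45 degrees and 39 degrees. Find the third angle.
Sum of angles in a triangle = 180 degrees
Third angle = 180 - 45 - 39
Third angle = 96 degrees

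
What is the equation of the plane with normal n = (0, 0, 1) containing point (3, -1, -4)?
d = n·P = (0)(3) + (0)(-1) + (1)(-4) = -4
Plane: z = -4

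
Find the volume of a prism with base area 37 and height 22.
Volume = base area * height
Volume = 37 * 22
Volume = 814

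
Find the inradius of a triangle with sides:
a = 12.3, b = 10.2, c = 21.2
s = (a+b+c)/2 = (12.3+10.2+21.2)/2 = 21.85
Area = √(s(s-a)(s-b)(s-c)) = √(21.85·9.55·11.65·0.65) = 39.7509
r = Area/s = 39.7509/21.85 = 1.819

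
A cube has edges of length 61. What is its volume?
Volume = s³
Volume = 61³
Volume = 226981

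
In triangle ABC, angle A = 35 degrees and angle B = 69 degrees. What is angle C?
Sum of angles in a triangle = 180 degrees
Third angle = 180 - 35 - 69
Third angle = 76 degrees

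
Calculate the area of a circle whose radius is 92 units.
Area = pi * r²
Area = pi * 92²
Area = pi * 8464
Area = 26590.44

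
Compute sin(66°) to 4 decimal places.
sin(66 degrees) = 0.9135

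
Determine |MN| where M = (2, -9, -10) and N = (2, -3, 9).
d = √[(0)² + (6)² + (19)²] = √397 = 19.92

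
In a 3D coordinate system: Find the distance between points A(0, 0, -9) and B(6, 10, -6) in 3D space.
d = √[(6)² + (10)² + (3)²] = √145 = 12.04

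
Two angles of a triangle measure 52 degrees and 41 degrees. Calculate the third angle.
Sum of angles in a triangle = 180 degrees
Third angle = 180 - 52 - 41
Third angle = 87 degrees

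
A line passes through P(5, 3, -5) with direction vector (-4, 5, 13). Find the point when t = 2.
P(2) = (5 + (-4)(2), 3 + 5(2), -5 + 13(2)) = (-3, 13, 21)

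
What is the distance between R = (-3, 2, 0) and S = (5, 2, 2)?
d = √[(8)² + (0)² + (2)²] = √68 = 8.246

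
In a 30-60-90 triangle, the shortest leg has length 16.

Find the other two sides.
Long leg = 16√3 = 27.71, Hypotenuse = 32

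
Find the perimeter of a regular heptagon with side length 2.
Perimeter = number of sides * side length
Perimeter = 7 * 2
Perimeter = 14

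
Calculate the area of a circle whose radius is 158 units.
Area = pi * r²
Area = pi * 158²
Area = pi * 24964
Area = 78426.72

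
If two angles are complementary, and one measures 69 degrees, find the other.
Complementary angles sum to 90 degrees.
Other angle = 90 - 69
Other angle = 21 degrees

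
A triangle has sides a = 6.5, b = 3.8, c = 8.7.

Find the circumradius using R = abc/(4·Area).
s = (a+b+c)/2 = 9.5
Area = √(s(s-a)(s-b)(s-c)) = √(9.5·3·5.7·0.8) = 11.4
R = abc/(4·Area) = (6.5·3.8·8.7)/(4·11.4) = 214.89/45.6 = 4.712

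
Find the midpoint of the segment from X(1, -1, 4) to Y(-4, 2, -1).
Midpoint = ((1-4)/2, (-1+2)/2, (4-1)/2) = (-1.5, 0.5, 1.5)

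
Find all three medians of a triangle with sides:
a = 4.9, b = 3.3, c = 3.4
Using m_x = ½√(2y² + 2z² - x²):
m_a = ½√(2·3.3² + 2·3.4² - 4.9²) = ½√20.89 = 2.285
m_b = ½√(2·4.9² + 2·3.4² - 3.3²) = ½√60.25 = 3.881
m_c = ½√(2·4.9² + 2·3.3² - 3.4²) = ½√58.24 = 3.816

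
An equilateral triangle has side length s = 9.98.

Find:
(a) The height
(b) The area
(a) Height h = s·√3/2 = 9.98·√3/2 = 8.643
(b) Area = (√3/4)·s² = (√3/4)·9.98² = (√3/4)·99.6004 = 43.13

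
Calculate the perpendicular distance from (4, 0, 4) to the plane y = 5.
d = |0(4) + 1(0) + 0(4) - (5)| / √(0² + 1² + 0²) = 5/√1 = 5.0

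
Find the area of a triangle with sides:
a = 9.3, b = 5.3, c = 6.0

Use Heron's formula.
s = (a+b+c)/2 = (9.3+5.3+6.0)/2 = 10.3
A = √(s(s-a)(s-b)(s-c)) = √(10.3·1·5·4.3)
A = √221.45 = 14.88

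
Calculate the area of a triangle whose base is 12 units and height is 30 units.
Area = (1/2) * base * height
Area = (1/2) * 12 * 30
Area = 180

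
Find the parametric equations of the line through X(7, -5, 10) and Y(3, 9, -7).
Direction vector d = Y - X = (-4, 14, -17)
x = 7 - 4t, y = -5 + 14t, z = 10 - 17t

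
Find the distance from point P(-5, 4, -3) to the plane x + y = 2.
d = |1(-5) + 1(4) + 0(-3) - (2)| / √(1² + 1² + 0²) = 3/√2 = 2.121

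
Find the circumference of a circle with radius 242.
Circumference = 2 * pi * r
Circumference = 2 * pi * 242
Circumference = 1520.53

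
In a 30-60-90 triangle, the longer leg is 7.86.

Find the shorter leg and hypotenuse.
In a 30-60-90 triangle, sides are in ratio 1 : √3 : 2.
Long leg = short leg·√3  →  short leg = 7.86/√3 = 4.538
Hypotenuse = 2·(short leg) = 2·7.86/√3 = 9.076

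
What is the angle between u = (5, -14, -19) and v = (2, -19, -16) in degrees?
u·v = 580, |u|² = 582, |v|² = 621
cos θ = 580/√361422 ≈ 0.9648
θ ≈ 15.26°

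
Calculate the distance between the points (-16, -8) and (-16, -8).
Using the distance formula: d = sqrt((x₂-x₁)² + (y₂-y₁)²)
dx = (-16) - (-16) = 0
dy = (-8) - (-8) = 0
d = sqrt(0² + 0²) = sqrt(0 + 0) = sqrt(0) = 0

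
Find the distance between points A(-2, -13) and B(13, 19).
Using the distance formula: d = sqrt((x₂-x₁)² + (y₂-y₁)²)
dx = 13 - (-2) = 15
dy = 19 - (-13) = 32
d = sqrt(15² + 32²) = sqrt(225 + 1024) = sqrt(1249) = 35.34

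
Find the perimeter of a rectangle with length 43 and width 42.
Perimeter = 2 * (length + width)
Perimeter = 2 * (43 + 42)
Perimeter = 2 * 85
Perimeter = 170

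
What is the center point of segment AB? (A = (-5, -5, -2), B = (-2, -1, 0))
Midpoint = ((-5-2)/2, (-5-1)/2, (-2+0)/2) = (-3.5, -3, -1)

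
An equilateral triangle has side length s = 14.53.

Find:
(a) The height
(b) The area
(a) Height h = s·√3/2 = 14.53·√3/2 = 12.58
(b) Area = (√3/4)·s² = (√3/4)·14.53² = (√3/4)·211.121 = 91.42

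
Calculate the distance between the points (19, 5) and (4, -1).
Using the distance formula: d = sqrt((x₂-x₁)² + (y₂-y₁)²)
dx = 4 - 19 = -15
dy = (-1) - 5 = -6
d = sqrt((-15)² + (-6)²) = sqrt(225 + 36) = sqrt(261) = 16.16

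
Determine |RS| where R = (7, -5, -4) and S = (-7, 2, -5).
d = √[(-14)² + (7)² + (-1)²] = √246 = 15.68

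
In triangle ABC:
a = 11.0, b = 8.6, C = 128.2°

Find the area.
Using A = ½ab·sin(C):
A = ½·11.0·8.6·sin(128.2°) = ½·94.6·0.785857 = 37.17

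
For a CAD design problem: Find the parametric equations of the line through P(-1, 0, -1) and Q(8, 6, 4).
Direction vector d = Q - P = (9, 6, 5)
x = -1 + 9t, y = 0 + 6t, z = -1 + 5t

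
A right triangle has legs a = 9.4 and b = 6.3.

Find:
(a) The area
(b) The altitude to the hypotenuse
(a) Area = ½ab = ½·9.4·6.3 = 29.61
(b) Hypotenuse c = √(9.4² + 6.3²) = √128.05 = 11.3159
    Area = ½·c·h_c  →  h_c = 2·Area/c = 2·29.61/11.3159 = 5.233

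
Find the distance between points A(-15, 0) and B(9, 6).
Using the distance formula: d = sqrt((x₂-x₁)² + (y₂-y₁)²)
dx = 9 - (-15) = 24
dy = 6 - 0 = 6
d = sqrt(24² + 6²) = sqrt(576 + 36) = sqrt(612) = 24.74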